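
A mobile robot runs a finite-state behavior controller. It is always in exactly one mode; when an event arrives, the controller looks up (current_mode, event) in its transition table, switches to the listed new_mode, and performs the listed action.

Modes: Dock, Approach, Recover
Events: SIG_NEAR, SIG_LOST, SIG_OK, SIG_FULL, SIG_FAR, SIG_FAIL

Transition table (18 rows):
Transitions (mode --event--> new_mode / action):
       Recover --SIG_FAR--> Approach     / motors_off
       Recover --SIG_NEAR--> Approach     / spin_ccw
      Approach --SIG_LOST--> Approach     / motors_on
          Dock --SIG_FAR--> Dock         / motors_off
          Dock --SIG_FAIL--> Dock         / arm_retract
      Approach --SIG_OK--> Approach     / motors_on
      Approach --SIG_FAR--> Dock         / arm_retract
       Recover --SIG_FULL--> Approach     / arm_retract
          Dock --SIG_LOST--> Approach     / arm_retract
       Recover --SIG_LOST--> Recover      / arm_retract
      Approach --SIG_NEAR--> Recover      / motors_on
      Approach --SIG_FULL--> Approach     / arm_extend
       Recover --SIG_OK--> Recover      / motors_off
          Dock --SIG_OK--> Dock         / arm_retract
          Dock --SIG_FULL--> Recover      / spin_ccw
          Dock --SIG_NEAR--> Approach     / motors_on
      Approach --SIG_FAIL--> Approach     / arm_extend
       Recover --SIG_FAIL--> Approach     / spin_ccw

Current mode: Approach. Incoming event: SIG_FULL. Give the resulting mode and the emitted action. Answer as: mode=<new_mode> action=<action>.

current mode = Approach; filter table to that mode:
  (Approach, SIG_LOST) → (Approach, motors_on)
  (Approach, SIG_OK) → (Approach, motors_on)
  (Approach, SIG_FAR) → (Dock, arm_retract)
  (Approach, SIG_NEAR) → (Recover, motors_on)
  (Approach, SIG_FULL) → (Approach, arm_extend)  ← event matches
  (Approach, SIG_FAIL) → (Approach, arm_extend)
event = SIG_FULL selects (Approach, arm_extend)

mode=Approach action=arm_extend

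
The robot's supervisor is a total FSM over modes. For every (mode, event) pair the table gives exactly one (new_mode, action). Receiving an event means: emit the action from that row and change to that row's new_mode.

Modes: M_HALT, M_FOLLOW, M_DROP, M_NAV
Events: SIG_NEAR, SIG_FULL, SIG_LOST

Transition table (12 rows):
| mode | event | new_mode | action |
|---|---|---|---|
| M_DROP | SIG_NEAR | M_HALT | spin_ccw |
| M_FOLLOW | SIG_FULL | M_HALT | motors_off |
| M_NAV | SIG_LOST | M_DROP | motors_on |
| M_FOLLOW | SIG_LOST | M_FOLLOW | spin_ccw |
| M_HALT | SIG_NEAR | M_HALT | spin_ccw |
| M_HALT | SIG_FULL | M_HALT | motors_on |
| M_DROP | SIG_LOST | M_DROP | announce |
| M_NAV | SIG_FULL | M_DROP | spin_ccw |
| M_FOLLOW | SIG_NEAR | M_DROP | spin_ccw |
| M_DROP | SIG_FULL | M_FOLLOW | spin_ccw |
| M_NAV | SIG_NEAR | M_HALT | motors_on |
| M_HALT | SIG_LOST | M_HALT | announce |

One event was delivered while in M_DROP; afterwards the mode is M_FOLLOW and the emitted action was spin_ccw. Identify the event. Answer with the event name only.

try SIG_NEAR: (M_DROP, SIG_NEAR) → (M_HALT, spin_ccw)
try SIG_FULL: (M_DROP, SIG_FULL) → (M_FOLLOW, spin_ccw)  ← matches
try SIG_LOST: (M_DROP, SIG_LOST) → (M_DROP, announce)

SIG_FULL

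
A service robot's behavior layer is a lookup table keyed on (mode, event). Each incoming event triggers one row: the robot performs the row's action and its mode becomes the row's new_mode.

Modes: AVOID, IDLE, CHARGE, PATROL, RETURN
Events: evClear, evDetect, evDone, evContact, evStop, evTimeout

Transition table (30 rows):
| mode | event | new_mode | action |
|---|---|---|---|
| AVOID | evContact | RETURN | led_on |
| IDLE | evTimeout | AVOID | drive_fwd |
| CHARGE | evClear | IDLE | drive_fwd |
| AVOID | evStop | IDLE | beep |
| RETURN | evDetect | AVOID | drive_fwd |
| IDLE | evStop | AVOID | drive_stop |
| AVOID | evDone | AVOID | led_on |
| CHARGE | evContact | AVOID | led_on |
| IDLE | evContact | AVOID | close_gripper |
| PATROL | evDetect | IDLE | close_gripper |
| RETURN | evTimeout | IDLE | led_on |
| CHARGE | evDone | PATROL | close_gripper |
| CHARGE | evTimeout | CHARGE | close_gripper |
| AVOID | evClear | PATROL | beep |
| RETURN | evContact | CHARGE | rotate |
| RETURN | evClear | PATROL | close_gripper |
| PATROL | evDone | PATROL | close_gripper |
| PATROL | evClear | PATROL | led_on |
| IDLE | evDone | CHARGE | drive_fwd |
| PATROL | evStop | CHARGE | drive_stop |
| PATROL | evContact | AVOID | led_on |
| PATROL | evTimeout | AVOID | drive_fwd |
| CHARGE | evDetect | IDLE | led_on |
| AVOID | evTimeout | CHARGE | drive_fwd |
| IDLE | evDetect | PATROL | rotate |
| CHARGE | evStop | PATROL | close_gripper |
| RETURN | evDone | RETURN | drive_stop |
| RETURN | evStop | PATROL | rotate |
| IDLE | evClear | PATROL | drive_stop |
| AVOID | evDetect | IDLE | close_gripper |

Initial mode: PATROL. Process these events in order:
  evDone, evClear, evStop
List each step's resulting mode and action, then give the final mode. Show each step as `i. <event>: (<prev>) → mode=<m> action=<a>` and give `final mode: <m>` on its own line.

1. evDone: (PATROL) → mode=PATROL action=close_gripper
2. evClear: (PATROL) → mode=PATROL action=led_on
3. evStop: (PATROL) → mode=CHARGE action=drive_stop

final mode: CHARGE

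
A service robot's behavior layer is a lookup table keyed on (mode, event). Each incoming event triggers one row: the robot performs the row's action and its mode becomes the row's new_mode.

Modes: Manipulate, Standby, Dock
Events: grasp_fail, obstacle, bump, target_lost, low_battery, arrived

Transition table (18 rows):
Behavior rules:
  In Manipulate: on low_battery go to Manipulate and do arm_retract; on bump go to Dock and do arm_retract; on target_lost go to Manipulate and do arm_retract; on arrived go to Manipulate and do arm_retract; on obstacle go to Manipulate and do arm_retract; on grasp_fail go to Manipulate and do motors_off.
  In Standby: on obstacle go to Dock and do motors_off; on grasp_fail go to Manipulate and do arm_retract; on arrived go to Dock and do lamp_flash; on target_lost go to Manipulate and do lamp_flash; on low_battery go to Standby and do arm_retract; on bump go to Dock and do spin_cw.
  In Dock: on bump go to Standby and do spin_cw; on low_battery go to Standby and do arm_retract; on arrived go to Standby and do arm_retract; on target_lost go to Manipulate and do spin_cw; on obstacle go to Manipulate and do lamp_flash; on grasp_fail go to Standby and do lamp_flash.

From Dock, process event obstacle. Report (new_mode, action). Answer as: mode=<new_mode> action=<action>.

mode=Manipulate action=lamp_flash

current mode = Dock; filter table to that mode:
  (Dock, bump) → (Standby, spin_cw)
  (Dock, low_battery) → (Standby, arm_retract)
  (Dock, arrived) → (Standby, arm_retract)
  (Dock, target_lost) → (Manipulate, spin_cw)
  (Dock, obstacle) → (Manipulate, lamp_flash)  ← event matches
  (Dock, grasp_fail) → (Standby, lamp_flash)
event = obstacle selects (Manipulate, lamp_flash)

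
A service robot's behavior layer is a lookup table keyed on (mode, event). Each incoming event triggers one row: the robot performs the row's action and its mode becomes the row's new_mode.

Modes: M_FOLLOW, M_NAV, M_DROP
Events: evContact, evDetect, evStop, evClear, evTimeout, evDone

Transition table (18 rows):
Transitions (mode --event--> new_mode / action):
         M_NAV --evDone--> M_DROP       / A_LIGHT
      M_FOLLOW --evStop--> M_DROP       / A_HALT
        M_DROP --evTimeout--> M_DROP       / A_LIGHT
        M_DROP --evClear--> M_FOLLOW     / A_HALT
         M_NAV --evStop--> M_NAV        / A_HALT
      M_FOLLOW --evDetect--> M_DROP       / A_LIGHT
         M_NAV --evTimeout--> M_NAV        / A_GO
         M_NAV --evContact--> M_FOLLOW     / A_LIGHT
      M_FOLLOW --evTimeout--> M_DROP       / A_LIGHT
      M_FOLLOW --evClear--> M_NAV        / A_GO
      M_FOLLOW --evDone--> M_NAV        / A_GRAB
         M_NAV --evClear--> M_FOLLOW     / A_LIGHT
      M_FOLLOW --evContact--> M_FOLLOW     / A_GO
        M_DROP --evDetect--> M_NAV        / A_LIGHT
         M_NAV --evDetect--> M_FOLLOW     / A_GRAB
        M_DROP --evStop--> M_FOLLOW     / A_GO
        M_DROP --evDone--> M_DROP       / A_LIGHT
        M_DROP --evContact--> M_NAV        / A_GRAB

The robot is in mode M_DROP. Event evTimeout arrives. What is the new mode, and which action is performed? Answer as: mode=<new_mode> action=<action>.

mode=M_DROP action=A_LIGHT

current mode = M_DROP; filter table to that mode:
  (M_DROP, evTimeout) → (M_DROP, A_LIGHT)  ← event matches
  (M_DROP, evClear) → (M_FOLLOW, A_HALT)
  (M_DROP, evDetect) → (M_NAV, A_LIGHT)
  (M_DROP, evStop) → (M_FOLLOW, A_GO)
  (M_DROP, evDone) → (M_DROP, A_LIGHT)
  (M_DROP, evContact) → (M_NAV, A_GRAB)
event = evTimeout selects (M_DROP, A_LIGHT)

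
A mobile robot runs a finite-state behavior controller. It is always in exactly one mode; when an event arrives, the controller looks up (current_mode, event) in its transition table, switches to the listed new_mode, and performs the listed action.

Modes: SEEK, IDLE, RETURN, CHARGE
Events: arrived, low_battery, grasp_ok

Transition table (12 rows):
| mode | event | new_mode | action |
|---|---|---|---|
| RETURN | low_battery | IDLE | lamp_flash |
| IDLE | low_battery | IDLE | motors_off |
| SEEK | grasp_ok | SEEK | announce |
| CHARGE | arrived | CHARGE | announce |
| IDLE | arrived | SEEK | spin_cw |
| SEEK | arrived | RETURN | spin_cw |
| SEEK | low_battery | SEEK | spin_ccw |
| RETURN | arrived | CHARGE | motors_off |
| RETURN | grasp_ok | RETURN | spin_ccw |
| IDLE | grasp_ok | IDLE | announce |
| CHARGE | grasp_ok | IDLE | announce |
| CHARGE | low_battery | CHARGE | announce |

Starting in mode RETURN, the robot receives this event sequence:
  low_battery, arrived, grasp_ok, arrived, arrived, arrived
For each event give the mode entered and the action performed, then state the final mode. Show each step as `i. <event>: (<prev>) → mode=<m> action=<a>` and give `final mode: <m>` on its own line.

1. low_battery: (RETURN) → mode=IDLE action=lamp_flash
2. arrived: (IDLE) → mode=SEEK action=spin_cw
3. grasp_ok: (SEEK) → mode=SEEK action=announce
4. arrived: (SEEK) → mode=RETURN action=spin_cw
5. arrived: (RETURN) → mode=CHARGE action=motors_off
6. arrived: (CHARGE) → mode=CHARGE action=announce

final mode: CHARGE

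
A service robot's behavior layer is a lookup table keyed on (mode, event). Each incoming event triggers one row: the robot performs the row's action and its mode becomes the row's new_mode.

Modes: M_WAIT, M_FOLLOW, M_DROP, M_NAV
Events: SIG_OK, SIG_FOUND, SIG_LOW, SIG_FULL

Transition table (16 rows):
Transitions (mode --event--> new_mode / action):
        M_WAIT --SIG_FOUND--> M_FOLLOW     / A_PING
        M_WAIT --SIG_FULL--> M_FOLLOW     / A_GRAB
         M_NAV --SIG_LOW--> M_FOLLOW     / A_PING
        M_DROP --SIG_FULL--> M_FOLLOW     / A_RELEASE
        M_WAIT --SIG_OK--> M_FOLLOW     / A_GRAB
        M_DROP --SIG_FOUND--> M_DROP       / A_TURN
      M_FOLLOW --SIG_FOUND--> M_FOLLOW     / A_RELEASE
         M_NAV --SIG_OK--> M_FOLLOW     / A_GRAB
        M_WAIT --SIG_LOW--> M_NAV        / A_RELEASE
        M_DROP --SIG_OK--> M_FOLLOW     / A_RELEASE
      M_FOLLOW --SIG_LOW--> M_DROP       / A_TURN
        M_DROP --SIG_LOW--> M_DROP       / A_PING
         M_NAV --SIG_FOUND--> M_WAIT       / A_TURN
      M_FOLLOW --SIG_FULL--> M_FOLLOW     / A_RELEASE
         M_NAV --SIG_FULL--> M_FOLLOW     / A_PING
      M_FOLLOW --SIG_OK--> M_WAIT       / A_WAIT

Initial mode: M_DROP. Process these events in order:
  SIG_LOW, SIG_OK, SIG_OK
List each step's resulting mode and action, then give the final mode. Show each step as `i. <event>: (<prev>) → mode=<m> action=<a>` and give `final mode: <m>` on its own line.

final mode: M_WAIT

1. SIG_LOW: (M_DROP) → mode=M_DROP action=A_PING
2. SIG_OK: (M_DROP) → mode=M_FOLLOW action=A_RELEASE
3. SIG_OK: (M_FOLLOW) → mode=M_WAIT action=A_WAIT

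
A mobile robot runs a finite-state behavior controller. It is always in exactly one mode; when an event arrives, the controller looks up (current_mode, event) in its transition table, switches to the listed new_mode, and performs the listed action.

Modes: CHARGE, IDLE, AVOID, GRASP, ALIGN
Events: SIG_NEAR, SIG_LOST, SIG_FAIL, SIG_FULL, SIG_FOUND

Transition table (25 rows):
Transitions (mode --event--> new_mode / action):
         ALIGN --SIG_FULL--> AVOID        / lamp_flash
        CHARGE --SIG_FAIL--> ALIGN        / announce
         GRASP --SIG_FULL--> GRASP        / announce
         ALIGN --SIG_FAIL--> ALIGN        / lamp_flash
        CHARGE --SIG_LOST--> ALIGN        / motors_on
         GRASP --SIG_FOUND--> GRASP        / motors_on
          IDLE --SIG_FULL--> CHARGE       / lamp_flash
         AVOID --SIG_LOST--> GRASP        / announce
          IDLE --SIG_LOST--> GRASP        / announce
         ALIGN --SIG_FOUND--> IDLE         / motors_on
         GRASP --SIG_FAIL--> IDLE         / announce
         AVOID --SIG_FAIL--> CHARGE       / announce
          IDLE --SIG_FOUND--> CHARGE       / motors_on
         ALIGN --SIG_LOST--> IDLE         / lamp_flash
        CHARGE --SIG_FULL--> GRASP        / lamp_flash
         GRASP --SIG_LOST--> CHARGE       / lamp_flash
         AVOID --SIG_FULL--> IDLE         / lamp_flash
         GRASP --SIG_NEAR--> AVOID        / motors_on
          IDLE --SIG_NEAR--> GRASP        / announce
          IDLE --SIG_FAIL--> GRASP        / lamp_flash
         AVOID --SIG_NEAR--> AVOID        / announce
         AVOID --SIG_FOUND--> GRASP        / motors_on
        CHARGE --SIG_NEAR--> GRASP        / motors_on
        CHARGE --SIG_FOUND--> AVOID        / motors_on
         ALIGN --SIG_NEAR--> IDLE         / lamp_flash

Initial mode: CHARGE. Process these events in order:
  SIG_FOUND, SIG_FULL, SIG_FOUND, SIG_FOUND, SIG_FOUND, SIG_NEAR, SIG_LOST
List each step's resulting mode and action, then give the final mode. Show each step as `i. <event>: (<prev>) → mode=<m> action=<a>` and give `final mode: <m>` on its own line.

final mode: GRASP

1. SIG_FOUND: (CHARGE) → mode=AVOID action=motors_on
2. SIG_FULL: (AVOID) → mode=IDLE action=lamp_flash
3. SIG_FOUND: (IDLE) → mode=CHARGE action=motors_on
4. SIG_FOUND: (CHARGE) → mode=AVOID action=motors_on
5. SIG_FOUND: (AVOID) → mode=GRASP action=motors_on
6. SIG_NEAR: (GRASP) → mode=AVOID action=motors_on
7. SIG_LOST: (AVOID) → mode=GRASP action=announce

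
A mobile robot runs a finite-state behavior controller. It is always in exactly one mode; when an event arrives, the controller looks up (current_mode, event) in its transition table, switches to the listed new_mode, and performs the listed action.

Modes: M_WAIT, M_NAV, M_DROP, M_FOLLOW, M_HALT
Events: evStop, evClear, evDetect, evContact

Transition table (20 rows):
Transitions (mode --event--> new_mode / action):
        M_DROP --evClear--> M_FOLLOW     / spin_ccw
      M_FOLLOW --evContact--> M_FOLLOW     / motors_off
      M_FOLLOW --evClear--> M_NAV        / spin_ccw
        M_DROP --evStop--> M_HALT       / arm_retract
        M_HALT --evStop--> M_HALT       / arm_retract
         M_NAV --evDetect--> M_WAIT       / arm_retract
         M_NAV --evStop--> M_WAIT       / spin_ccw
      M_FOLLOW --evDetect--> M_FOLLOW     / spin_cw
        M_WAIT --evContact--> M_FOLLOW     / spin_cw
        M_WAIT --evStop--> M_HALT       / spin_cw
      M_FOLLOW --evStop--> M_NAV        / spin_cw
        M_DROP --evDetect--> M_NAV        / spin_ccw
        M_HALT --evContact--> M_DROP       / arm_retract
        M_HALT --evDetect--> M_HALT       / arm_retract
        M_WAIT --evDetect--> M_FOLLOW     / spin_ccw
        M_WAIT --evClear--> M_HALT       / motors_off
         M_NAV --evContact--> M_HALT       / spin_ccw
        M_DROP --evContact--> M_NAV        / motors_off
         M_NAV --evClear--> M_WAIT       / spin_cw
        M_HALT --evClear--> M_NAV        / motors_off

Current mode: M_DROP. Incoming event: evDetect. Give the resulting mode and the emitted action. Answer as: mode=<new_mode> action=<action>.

mode=M_NAV action=spin_ccw

current mode = M_DROP; filter table to that mode:
  (M_DROP, evClear) → (M_FOLLOW, spin_ccw)
  (M_DROP, evStop) → (M_HALT, arm_retract)
  (M_DROP, evDetect) → (M_NAV, spin_ccw)  ← event matches
  (M_DROP, evContact) → (M_NAV, motors_off)
event = evDetect selects (M_NAV, spin_ccw)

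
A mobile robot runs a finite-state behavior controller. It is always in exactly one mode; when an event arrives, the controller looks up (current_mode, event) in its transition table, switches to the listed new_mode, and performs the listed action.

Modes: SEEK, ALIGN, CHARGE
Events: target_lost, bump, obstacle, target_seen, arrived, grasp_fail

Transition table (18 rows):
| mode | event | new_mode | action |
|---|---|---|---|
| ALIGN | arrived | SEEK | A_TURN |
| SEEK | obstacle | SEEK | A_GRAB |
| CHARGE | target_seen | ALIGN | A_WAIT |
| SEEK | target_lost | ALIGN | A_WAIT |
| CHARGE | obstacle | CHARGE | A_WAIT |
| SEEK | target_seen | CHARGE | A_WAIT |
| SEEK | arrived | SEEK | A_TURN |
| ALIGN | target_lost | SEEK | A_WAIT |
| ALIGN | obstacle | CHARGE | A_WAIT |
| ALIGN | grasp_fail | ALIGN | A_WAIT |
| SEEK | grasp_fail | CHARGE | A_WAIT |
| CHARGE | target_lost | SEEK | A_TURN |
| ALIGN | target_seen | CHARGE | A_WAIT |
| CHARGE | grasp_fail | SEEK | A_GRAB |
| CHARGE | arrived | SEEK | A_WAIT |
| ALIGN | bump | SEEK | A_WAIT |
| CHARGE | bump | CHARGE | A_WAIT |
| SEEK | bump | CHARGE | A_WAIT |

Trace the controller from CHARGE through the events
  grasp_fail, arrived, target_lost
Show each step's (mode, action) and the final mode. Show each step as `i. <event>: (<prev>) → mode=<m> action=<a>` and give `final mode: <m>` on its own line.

1. grasp_fail: (CHARGE) → mode=SEEK action=A_GRAB
2. arrived: (SEEK) → mode=SEEK action=A_TURN
3. target_lost: (SEEK) → mode=ALIGN action=A_WAIT

final mode: ALIGN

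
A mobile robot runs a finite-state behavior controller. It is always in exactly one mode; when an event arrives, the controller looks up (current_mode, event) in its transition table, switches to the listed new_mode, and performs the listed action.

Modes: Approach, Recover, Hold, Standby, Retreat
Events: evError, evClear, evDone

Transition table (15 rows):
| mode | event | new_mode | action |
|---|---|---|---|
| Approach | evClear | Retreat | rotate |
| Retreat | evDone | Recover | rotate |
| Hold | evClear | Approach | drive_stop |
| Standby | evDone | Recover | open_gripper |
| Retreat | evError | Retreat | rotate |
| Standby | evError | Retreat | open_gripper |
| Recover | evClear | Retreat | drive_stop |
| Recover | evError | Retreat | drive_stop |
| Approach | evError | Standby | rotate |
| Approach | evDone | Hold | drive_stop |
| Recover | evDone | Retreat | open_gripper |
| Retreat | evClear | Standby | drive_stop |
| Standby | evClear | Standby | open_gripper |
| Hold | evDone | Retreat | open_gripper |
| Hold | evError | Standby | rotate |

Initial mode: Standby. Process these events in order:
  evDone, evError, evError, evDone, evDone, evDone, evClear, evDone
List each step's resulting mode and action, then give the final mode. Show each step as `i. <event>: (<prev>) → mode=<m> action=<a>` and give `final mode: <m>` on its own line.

final mode: Recover

1. evDone: (Standby) → mode=Recover action=open_gripper
2. evError: (Recover) → mode=Retreat action=drive_stop
3. evError: (Retreat) → mode=Retreat action=rotate
4. evDone: (Retreat) → mode=Recover action=rotate
5. evDone: (Recover) → mode=Retreat action=open_gripper
6. evDone: (Retreat) → mode=Recover action=rotate
7. evClear: (Recover) → mode=Retreat action=drive_stop
8. evDone: (Retreat) → mode=Recover action=rotate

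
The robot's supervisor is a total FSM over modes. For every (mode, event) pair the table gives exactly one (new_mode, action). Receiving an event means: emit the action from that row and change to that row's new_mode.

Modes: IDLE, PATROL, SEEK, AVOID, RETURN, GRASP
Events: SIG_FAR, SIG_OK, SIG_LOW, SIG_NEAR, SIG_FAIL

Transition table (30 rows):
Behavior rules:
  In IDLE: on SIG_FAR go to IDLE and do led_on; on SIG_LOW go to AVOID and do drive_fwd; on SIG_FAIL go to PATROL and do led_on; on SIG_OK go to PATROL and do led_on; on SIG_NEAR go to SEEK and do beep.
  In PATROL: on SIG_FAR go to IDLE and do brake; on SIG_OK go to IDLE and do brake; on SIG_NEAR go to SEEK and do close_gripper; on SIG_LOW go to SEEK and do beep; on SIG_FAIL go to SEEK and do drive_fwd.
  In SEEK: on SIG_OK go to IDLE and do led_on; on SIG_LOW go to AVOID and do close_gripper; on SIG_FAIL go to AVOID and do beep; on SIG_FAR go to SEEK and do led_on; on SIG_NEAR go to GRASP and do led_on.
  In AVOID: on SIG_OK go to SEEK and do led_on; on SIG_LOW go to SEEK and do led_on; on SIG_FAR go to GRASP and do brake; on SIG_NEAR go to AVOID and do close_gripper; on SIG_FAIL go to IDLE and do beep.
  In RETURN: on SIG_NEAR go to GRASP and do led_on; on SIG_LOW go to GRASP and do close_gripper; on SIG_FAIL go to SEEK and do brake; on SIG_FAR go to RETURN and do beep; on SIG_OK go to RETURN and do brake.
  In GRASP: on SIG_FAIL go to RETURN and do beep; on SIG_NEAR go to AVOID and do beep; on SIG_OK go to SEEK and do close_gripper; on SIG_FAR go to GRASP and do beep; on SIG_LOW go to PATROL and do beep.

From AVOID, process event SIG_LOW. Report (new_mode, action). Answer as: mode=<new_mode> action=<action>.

current mode = AVOID; filter table to that mode:
  (AVOID, SIG_OK) → (SEEK, led_on)
  (AVOID, SIG_LOW) → (SEEK, led_on)  ← event matches
  (AVOID, SIG_FAR) → (GRASP, brake)
  (AVOID, SIG_NEAR) → (AVOID, close_gripper)
  (AVOID, SIG_FAIL) → (IDLE, beep)
event = SIG_LOW selects (SEEK, led_on)

mode=SEEK action=led_on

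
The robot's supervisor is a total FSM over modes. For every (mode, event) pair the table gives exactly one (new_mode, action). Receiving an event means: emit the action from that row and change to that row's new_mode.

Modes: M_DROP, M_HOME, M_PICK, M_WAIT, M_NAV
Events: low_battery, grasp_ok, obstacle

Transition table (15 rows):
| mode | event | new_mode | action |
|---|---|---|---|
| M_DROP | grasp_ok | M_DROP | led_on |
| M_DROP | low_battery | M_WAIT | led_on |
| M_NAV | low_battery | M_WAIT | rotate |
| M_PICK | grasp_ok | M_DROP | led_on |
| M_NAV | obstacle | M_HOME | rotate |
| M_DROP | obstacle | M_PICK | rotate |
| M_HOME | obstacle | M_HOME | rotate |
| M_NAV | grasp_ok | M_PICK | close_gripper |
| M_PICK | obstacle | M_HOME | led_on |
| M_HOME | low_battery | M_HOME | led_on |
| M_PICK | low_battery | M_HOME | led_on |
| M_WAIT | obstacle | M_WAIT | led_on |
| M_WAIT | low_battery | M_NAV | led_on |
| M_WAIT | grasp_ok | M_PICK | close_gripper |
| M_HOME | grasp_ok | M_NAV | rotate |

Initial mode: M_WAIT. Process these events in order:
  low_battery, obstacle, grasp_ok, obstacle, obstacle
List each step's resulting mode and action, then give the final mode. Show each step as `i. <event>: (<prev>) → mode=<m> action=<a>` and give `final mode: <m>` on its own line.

final mode: M_HOME

1. low_battery: (M_WAIT) → mode=M_NAV action=led_on
2. obstacle: (M_NAV) → mode=M_HOME action=rotate
3. grasp_ok: (M_HOME) → mode=M_NAV action=rotate
4. obstacle: (M_NAV) → mode=M_HOME action=rotate
5. obstacle: (M_HOME) → mode=M_HOME action=rotate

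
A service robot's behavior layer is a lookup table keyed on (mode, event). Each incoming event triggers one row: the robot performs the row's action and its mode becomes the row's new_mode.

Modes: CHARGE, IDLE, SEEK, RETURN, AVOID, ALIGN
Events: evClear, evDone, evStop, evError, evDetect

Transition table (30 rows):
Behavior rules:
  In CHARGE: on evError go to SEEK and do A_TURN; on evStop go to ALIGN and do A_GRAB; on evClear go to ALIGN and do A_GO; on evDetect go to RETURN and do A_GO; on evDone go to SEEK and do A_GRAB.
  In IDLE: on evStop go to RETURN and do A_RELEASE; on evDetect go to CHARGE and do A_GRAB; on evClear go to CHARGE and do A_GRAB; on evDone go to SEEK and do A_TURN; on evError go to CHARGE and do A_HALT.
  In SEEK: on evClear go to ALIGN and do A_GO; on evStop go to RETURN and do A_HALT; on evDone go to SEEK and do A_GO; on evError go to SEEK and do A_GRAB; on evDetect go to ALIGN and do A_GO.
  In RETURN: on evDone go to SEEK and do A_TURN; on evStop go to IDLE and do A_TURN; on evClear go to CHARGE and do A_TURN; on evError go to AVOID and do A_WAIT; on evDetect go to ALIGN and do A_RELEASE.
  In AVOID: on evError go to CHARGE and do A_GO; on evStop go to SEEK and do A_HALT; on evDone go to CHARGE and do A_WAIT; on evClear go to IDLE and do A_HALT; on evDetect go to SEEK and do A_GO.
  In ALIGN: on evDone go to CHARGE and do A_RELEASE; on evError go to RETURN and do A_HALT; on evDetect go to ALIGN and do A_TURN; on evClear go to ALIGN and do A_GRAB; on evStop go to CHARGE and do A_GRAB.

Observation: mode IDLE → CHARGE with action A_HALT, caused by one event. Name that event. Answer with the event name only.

evError

try evClear: (IDLE, evClear) → (CHARGE, A_GRAB)
try evDone: (IDLE, evDone) → (SEEK, A_TURN)
try evStop: (IDLE, evStop) → (RETURN, A_RELEASE)
try evError: (IDLE, evError) → (CHARGE, A_HALT)  ← matches
try evDetect: (IDLE, evDetect) → (CHARGE, A_GRAB)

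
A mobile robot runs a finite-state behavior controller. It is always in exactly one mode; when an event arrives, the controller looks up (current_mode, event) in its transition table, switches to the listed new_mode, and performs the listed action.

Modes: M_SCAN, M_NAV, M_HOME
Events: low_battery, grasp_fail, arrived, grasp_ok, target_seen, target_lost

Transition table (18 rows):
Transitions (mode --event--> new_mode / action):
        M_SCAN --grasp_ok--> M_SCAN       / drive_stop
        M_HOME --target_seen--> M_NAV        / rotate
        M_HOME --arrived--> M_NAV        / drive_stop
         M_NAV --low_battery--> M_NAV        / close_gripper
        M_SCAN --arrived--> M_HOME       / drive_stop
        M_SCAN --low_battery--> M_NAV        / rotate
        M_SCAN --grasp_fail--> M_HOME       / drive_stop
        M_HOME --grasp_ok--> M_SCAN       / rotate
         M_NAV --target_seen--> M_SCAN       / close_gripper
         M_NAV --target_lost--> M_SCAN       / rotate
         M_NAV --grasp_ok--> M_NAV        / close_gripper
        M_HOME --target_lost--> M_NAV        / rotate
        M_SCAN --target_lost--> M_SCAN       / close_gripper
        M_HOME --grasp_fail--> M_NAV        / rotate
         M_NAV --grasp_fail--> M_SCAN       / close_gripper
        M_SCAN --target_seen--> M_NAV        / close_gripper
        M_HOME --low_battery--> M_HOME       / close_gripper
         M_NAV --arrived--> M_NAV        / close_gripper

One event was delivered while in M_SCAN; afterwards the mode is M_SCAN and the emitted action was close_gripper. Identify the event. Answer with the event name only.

target_lost

try low_battery: (M_SCAN, low_battery) → (M_NAV, rotate)
try grasp_fail: (M_SCAN, grasp_fail) → (M_HOME, drive_stop)
try arrived: (M_SCAN, arrived) → (M_HOME, drive_stop)
try grasp_ok: (M_SCAN, grasp_ok) → (M_SCAN, drive_stop)
try target_seen: (M_SCAN, target_seen) → (M_NAV, close_gripper)
try target_lost: (M_SCAN, target_lost) → (M_SCAN, close_gripper)  ← matches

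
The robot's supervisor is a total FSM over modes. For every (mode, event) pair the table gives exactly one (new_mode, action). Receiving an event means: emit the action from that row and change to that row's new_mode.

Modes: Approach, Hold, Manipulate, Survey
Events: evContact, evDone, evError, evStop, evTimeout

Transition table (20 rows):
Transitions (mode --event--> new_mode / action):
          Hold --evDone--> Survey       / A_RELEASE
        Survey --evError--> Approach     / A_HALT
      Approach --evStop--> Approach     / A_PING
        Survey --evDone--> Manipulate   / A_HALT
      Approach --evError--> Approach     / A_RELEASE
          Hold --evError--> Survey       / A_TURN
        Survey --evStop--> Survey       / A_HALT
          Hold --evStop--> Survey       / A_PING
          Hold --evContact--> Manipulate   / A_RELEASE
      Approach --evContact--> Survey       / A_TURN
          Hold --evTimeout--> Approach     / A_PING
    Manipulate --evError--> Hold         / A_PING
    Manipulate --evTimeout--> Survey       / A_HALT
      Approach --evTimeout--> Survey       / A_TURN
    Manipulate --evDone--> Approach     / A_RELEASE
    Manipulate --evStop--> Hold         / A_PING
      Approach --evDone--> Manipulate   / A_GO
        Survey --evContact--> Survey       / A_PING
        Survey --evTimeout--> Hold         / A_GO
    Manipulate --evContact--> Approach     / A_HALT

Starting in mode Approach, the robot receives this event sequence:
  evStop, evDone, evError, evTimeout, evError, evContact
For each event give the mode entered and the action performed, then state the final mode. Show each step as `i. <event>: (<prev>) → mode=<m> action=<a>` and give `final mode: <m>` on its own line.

1. evStop: (Approach) → mode=Approach action=A_PING
2. evDone: (Approach) → mode=Manipulate action=A_GO
3. evError: (Manipulate) → mode=Hold action=A_PING
4. evTimeout: (Hold) → mode=Approach action=A_PING
5. evError: (Approach) → mode=Approach action=A_RELEASE
6. evContact: (Approach) → mode=Survey action=A_TURN

final mode: Survey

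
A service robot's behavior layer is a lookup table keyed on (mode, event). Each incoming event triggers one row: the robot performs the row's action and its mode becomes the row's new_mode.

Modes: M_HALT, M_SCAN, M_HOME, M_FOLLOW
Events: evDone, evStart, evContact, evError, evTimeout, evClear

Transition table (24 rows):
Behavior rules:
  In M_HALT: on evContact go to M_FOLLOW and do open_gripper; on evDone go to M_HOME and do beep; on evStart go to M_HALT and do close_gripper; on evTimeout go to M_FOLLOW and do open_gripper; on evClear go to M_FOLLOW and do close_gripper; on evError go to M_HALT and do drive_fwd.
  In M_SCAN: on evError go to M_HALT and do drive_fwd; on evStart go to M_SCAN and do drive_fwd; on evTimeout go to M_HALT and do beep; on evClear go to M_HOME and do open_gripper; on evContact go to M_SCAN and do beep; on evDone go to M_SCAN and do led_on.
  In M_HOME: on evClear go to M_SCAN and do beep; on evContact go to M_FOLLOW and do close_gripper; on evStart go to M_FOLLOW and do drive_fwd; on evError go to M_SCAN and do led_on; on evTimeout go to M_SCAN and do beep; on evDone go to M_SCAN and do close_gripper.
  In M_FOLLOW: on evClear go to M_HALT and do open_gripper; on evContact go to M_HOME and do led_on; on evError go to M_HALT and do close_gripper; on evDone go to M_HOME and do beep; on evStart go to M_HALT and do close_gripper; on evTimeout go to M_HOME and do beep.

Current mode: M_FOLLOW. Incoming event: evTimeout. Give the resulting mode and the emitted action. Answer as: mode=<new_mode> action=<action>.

current mode = M_FOLLOW; filter table to that mode:
  (M_FOLLOW, evClear) → (M_HALT, open_gripper)
  (M_FOLLOW, evContact) → (M_HOME, led_on)
  (M_FOLLOW, evError) → (M_HALT, close_gripper)
  (M_FOLLOW, evDone) → (M_HOME, beep)
  (M_FOLLOW, evStart) → (M_HALT, close_gripper)
  (M_FOLLOW, evTimeout) → (M_HOME, beep)  ← event matches
event = evTimeout selects (M_HOME, beep)

mode=M_HOME action=beep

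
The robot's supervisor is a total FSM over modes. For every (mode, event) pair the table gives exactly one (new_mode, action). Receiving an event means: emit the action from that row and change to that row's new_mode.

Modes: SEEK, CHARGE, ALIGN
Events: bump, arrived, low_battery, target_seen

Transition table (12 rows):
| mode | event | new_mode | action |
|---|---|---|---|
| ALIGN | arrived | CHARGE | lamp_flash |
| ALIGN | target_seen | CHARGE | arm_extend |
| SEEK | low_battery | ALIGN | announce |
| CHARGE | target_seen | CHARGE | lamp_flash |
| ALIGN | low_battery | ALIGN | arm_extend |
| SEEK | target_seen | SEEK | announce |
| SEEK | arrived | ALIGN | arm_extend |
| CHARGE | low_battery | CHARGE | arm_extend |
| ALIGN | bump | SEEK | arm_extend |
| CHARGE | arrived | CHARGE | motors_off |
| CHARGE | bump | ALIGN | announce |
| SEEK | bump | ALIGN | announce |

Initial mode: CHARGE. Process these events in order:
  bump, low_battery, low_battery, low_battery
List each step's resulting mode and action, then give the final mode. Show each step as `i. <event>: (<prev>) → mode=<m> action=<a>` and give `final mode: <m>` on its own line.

final mode: ALIGN

1. bump: (CHARGE) → mode=ALIGN action=announce
2. low_battery: (ALIGN) → mode=ALIGN action=arm_extend
3. low_battery: (ALIGN) → mode=ALIGN action=arm_extend
4. low_battery: (ALIGN) → mode=ALIGN action=arm_extend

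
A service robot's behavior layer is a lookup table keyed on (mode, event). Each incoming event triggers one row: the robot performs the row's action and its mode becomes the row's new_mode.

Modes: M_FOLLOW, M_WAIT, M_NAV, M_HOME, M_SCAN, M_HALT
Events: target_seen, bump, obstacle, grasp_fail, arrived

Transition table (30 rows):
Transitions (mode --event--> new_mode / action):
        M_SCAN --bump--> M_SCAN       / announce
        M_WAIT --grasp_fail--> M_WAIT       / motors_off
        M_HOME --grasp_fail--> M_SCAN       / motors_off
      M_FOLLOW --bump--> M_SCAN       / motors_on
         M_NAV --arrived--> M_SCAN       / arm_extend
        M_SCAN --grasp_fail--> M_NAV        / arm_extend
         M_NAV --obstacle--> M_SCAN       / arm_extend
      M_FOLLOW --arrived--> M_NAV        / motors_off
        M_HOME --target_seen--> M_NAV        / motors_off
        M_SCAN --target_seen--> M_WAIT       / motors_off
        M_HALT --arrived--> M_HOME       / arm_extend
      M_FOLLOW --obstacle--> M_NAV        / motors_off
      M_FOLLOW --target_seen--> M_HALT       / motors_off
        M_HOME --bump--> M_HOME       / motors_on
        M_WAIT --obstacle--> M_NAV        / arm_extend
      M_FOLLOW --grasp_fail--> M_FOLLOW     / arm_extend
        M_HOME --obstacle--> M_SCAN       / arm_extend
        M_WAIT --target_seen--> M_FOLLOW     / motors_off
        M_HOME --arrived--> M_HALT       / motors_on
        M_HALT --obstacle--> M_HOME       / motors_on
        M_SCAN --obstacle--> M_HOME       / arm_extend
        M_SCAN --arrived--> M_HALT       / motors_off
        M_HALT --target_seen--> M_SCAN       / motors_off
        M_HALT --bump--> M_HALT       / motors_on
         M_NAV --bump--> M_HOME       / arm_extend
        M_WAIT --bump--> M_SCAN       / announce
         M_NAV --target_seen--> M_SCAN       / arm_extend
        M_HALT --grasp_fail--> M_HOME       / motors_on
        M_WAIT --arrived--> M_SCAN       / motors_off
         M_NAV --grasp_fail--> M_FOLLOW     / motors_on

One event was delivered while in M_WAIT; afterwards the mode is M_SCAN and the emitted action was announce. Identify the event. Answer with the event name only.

try target_seen: (M_WAIT, target_seen) → (M_FOLLOW, motors_off)
try bump: (M_WAIT, bump) → (M_SCAN, announce)  ← matches
try obstacle: (M_WAIT, obstacle) → (M_NAV, arm_extend)
try grasp_fail: (M_WAIT, grasp_fail) → (M_WAIT, motors_off)
try arrived: (M_WAIT, arrived) → (M_SCAN, motors_off)

bump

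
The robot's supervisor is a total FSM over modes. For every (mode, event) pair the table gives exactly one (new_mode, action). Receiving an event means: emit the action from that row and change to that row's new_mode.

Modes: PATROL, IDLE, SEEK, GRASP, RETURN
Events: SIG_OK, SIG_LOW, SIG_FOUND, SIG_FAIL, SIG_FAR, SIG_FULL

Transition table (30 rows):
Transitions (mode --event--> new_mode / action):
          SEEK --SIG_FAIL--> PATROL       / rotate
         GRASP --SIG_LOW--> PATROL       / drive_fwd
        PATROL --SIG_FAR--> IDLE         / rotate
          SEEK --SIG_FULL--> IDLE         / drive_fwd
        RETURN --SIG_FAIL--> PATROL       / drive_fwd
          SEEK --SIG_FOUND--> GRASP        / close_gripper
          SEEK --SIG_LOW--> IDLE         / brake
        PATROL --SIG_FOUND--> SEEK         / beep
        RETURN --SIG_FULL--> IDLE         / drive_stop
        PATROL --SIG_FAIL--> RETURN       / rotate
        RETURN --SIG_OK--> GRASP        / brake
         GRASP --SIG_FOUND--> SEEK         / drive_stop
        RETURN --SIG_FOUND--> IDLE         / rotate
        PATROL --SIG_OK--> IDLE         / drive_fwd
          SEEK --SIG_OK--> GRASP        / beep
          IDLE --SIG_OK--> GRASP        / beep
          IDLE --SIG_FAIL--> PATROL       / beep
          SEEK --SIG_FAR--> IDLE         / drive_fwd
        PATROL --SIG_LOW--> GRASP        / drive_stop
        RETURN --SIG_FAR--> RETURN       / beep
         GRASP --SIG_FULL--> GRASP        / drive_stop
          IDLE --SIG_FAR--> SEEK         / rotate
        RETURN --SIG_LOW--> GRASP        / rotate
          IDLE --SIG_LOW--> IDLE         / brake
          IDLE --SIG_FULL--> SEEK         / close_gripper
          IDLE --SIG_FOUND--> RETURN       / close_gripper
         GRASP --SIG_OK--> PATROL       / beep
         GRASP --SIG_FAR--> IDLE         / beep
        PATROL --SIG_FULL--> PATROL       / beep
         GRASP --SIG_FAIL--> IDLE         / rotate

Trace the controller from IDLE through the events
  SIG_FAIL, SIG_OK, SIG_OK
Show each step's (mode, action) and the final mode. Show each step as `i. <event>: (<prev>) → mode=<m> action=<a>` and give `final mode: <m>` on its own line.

final mode: GRASP

1. SIG_FAIL: (IDLE) → mode=PATROL action=beep
2. SIG_OK: (PATROL) → mode=IDLE action=drive_fwd
3. SIG_OK: (IDLE) → mode=GRASP action=beep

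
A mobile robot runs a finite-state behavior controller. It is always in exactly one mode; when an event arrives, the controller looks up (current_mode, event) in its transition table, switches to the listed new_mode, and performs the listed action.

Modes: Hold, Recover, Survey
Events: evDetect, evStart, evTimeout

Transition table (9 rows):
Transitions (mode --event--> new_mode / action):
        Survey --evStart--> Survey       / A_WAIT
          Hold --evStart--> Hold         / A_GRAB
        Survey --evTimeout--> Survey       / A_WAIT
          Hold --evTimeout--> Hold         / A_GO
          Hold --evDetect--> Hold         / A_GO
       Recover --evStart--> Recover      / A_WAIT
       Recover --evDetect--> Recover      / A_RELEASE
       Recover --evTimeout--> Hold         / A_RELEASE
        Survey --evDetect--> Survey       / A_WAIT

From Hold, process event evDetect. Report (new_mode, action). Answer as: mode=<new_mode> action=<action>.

current mode = Hold; filter table to that mode:
  (Hold, evStart) → (Hold, A_GRAB)
  (Hold, evTimeout) → (Hold, A_GO)
  (Hold, evDetect) → (Hold, A_GO)  ← event matches
event = evDetect selects (Hold, A_GO)

mode=Hold action=A_GO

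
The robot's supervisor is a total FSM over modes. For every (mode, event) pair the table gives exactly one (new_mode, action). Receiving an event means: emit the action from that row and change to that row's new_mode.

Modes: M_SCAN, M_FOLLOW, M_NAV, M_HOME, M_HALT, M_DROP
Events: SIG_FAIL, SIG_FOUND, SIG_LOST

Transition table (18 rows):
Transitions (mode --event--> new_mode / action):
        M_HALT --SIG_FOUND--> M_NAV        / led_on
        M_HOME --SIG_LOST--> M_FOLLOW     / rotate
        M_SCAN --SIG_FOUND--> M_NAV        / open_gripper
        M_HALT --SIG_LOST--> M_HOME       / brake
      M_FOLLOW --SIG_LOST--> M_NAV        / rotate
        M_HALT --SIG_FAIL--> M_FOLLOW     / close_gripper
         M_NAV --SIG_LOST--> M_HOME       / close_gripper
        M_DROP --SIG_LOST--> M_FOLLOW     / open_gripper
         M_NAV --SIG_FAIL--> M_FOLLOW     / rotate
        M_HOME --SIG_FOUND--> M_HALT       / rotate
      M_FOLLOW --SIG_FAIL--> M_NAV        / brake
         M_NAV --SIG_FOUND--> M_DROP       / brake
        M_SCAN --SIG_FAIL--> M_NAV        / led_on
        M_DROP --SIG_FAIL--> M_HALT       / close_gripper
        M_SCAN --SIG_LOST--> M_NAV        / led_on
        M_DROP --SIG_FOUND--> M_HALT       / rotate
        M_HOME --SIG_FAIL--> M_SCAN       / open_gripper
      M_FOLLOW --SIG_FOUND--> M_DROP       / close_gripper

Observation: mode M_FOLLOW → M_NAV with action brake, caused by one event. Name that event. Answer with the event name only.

try SIG_FAIL: (M_FOLLOW, SIG_FAIL) → (M_NAV, brake)  ← matches
try SIG_FOUND: (M_FOLLOW, SIG_FOUND) → (M_DROP, close_gripper)
try SIG_LOST: (M_FOLLOW, SIG_LOST) → (M_NAV, rotate)

SIG_FAIL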